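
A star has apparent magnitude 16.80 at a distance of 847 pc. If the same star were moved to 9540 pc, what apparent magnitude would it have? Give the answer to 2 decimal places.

m ≈ 22.06

Flux ∝ 1/d², so Δm = 5 log₁₀(d₂/d₁) = 5 log₁₀(9540/847) = 5.258
m₂ = m₁ + Δm = 16.80 + (5.258) = 22.058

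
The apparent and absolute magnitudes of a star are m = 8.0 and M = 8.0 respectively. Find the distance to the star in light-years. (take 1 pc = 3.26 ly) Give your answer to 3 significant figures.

Distance modulus: m − M = 8.0 − (8.0) = 0.000
m − M = 5 log₁₀ d − 5
log₁₀ d = (m − M)/5 + 1 = 1.0000
d = 10^1.0000 = 10.00 pc
= 32.60 ly

d ≈ 32.6 ly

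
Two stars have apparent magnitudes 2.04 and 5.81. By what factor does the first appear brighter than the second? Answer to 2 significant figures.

Magnitude difference = -3.77
Flux ratio = 10^(−0.4 Δm) = 10^(−0.4 × -3.77) = 10^1.508 = 32.21

32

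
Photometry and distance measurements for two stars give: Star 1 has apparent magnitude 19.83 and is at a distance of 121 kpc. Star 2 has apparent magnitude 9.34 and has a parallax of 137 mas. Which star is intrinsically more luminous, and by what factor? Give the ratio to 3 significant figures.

Star 1: d = 121 kpc = 121000 pc
Star 1: M = m − 5 log₁₀ d + 5 = 19.83 − 5·5.0828 + 5 = -0.584
Star 2: p = 137 mas = 0.137″ → d = 1/p = 7.299 pc
Star 2: M = m − 5 log₁₀ d + 5 = 9.34 − 5·0.8633 + 5 = 10.024
ΔM = M_1 − M_2 = -0.584 − (10.024) = -10.608; smaller M is more luminous → Star 1.
L ratio = 10^(0.4 |ΔM|) = 10^4.243 = 17500

Star 1 is more luminous, by a factor of 17500.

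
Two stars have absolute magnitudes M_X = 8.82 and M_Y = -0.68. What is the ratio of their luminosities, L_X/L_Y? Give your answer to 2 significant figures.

L_X/L_Y ≈ 1.6×10^-4

ΔM = M_X − M_Y = 9.50
L_X/L_Y = 10^(−0.4 ΔM) = 10^-3.800 = 1.585×10^-4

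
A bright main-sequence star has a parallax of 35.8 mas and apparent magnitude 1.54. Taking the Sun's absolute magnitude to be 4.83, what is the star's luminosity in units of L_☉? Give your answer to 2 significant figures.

d = 1/p = 1000/35.8 mas = 27.93 pc
M = m − 5 log₁₀ d + 5 = 1.54 − 5·1.4461 + 5 = -0.691
M − M_☉ = -0.691 − 4.83 = -5.521
L/L_☉ = 10^(−0.4 × -5.521) = 161.5

L/L_☉ ≈ 160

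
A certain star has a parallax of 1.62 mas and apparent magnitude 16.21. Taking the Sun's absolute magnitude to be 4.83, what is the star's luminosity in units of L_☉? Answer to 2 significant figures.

d = 1/p = 1000/1.62 mas = 617.3 pc
M = m − 5 log₁₀ d + 5 = 16.21 − 5·2.7905 + 5 = 7.258
M − M_☉ = 7.258 − 4.83 = 2.428
L/L_☉ = 10^(−0.4 × 2.428) = 0.1069

L/L_☉ ≈ 0.11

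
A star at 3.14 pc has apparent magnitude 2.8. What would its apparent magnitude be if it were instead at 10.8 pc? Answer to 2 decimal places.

m ≈ 5.48

Flux ∝ 1/d², so Δm = 5 log₁₀(d₂/d₁) = 5 log₁₀(10.8/3.14) = 2.682
m₂ = m₁ + Δm = 2.8 + (2.682) = 5.482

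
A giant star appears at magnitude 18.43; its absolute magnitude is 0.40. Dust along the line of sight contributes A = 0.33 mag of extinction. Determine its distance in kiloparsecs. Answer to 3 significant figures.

m − M = 5 log₁₀(d/10 pc) + A  ⇒  18.43 − (0.40) − 0.33 = 5 log₁₀(d/10)
17.700 = 5 log₁₀(d/10)
log₁₀ d = (m − M − A)/5 + 1 = 4.5400
d = 10^4.5400 = 34670 pc
= 34.67 kpc

d ≈ 34.7 kpc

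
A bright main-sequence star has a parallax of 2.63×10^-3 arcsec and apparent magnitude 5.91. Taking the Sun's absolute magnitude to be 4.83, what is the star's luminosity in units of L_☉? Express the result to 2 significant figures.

d = 1/p = 1/2.63×10^-3″ = 380.2 pc
M = m − 5 log₁₀ d + 5 = 5.91 − 5·2.5800 + 5 = -1.990
M − M_☉ = -1.990 − 4.83 = -6.820
L/L_☉ = 10^(−0.4 × -6.820) = 534.7

L/L_☉ ≈ 530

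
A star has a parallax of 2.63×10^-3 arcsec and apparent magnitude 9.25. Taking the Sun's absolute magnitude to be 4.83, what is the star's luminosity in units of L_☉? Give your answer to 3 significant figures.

L/L_☉ ≈ 24.7

d = 1/p = 1/2.63×10^-3″ = 380.2 pc
M = m − 5 log₁₀ d + 5 = 9.25 − 5·2.5800 + 5 = 1.350
M − M_☉ = 1.350 − 4.83 = -3.480
L/L_☉ = 10^(−0.4 × -3.480) = 24.67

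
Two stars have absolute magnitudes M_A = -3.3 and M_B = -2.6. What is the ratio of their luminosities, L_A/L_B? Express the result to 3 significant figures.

L_A/L_B ≈ 1.91

ΔM = M_A − M_B = -0.7
L_A/L_B = 10^(−0.4 ΔM) = 10^0.280 = 1.905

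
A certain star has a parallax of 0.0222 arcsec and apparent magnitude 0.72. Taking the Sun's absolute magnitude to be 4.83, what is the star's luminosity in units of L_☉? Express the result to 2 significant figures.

L/L_☉ ≈ 890

d = 1/p = 1/0.0222″ = 45.05 pc
M = m − 5 log₁₀ d + 5 = 0.72 − 5·1.6536 + 5 = -2.548
M − M_☉ = -2.548 − 4.83 = -7.378
L/L_☉ = 10^(−0.4 × -7.378) = 893.9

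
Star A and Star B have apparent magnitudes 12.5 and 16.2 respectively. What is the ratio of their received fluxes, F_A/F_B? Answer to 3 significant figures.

Magnitude difference = -3.7
Flux ratio = 10^(−0.4 Δm) = 10^(−0.4 × -3.7) = 10^1.480 = 30.20

F_A/F_B ≈ 30.2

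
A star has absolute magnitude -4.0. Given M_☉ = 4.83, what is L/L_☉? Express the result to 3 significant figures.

M − M_☉ = -4.0 − 4.83 = -8.830
L/L_☉ = 10^(−0.4 (M − M_☉)) = 10^3.532 = 3404

L/L_☉ ≈ 3400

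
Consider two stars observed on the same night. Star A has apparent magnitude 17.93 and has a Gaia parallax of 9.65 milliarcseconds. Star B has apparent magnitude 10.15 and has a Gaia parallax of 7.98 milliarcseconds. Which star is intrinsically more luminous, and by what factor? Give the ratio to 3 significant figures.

Star B is more luminous, by a factor of 1890.

Star A: p = 9.65 mas = 9.65×10^-3″ → d = 1/p = 103.6 pc
Star A: M = m − 5 log₁₀ d + 5 = 17.93 − 5·2.0155 + 5 = 12.853
Star B: p = 7.98 mas = 7.98×10^-3″ → d = 1/p = 125.3 pc
Star B: M = m − 5 log₁₀ d + 5 = 10.15 − 5·2.0980 + 5 = 4.660
ΔM = M_A − M_B = 12.853 − (4.660) = 8.193; smaller M is more luminous → Star B.
L ratio = 10^(0.4 |ΔM|) = 10^3.277 = 1893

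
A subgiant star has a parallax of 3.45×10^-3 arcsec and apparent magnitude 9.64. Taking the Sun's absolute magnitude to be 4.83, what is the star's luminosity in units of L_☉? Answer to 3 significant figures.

L/L_☉ ≈ 10.0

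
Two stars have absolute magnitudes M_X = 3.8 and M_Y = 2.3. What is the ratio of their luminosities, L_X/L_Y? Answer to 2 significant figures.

L_X/L_Y ≈ 0.25

ΔM = M_X − M_Y = 1.5
L_X/L_Y = 10^(−0.4 ΔM) = 10^-0.600 = 0.2512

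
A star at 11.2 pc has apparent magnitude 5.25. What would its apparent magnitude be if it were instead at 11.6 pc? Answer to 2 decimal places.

m ≈ 5.33

Flux ∝ 1/d², so Δm = 5 log₁₀(d₂/d₁) = 5 log₁₀(11.6/11.2) = 0.076
m₂ = m₁ + Δm = 5.25 + (0.076) = 5.326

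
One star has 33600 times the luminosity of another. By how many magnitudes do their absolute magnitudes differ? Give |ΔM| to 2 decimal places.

|ΔM| ≈ 11.32

Pogson: ΔM = −2.5 log₁₀(ratio) = −2.5 log₁₀(33600) = −2.5 × 4.5263 = -11.316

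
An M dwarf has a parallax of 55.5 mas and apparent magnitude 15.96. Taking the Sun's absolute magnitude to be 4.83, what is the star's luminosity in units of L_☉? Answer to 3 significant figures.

L/L_☉ ≈ 1.15×10^-4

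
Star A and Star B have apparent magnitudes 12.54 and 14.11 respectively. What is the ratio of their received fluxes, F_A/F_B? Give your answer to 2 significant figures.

F_A/F_B ≈ 4.2

Δm = 12.54 − (14.11) = -1.57
Flux ratio = 10^(−0.4 Δm) = 10^(−0.4 × -1.57) = 10^0.628 = 4.246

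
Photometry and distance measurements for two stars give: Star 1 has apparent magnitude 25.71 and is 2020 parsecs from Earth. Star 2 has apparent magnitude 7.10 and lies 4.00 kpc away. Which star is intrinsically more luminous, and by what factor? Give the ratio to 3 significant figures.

Star 1: M = m − 5 log₁₀ d + 5 = 25.71 − 5·3.3054 + 5 = 14.183
Star 2: d = 4.00 kpc = 4000 pc
Star 2: M = m − 5 log₁₀ d + 5 = 7.10 − 5·3.6021 + 5 = -5.910
ΔM = M_1 − M_2 = 14.183 − (-5.910) = 20.094; smaller M is more luminous → Star 2.
L ratio = 10^(0.4 |ΔM|) = 10^8.037 = 1.090×10^8

Star 2 is more luminous, by a factor of 1.09×10^8.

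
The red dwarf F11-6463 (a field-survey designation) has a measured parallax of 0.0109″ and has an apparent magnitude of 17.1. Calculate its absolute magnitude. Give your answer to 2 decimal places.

M ≈ 12.29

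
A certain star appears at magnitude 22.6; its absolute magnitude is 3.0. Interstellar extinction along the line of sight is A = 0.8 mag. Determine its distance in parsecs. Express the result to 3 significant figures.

d ≈ 57500 pc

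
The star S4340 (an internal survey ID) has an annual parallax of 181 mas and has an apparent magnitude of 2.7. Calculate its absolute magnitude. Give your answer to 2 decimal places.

p = 181 mas = 0.181″ → d = 1/p = 5.525 pc
5 log₁₀(d/10 pc) = 5 log₁₀(5.525) − 5 = -1.288
M = m − 5 log₁₀(d/10) = 2.7 + 1.288 = 3.988

M ≈ 3.99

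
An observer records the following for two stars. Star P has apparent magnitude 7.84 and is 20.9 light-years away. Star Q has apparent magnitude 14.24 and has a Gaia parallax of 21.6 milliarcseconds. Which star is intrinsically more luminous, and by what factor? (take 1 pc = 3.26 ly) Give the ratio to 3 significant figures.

Star P: d = 20.9 ly / 3.26 = 6.411 pc
Star P: M = m − 5 log₁₀ d + 5 = 7.84 − 5·0.8069 + 5 = 8.805
Star Q: p = 21.6 mas = 0.0216″ → d = 1/p = 46.30 pc
Star Q: M = m − 5 log₁₀ d + 5 = 14.24 − 5·1.6655 + 5 = 10.912
ΔM = M_P − M_Q = 8.805 − (10.912) = -2.107; smaller M is more luminous → Star P.
L ratio = 10^(0.4 |ΔM|) = 10^0.843 = 6.962

Star P is more luminous, by a factor of 6.96.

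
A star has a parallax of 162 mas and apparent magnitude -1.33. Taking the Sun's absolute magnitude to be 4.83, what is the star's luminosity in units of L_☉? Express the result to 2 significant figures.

d = 1/p = 1000/162 mas = 6.173 pc
M = m − 5 log₁₀ d + 5 = -1.33 − 5·0.7905 + 5 = -0.282
M − M_☉ = -0.282 − 4.83 = -5.112
L/L_☉ = 10^(−0.4 × -5.112) = 110.9

L/L_☉ ≈ 110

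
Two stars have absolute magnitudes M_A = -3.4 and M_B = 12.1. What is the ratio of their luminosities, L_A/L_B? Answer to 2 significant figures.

L_A/L_B ≈ 1.6×10^6

ΔM = M_A − M_B = -15.5
L_A/L_B = 10^(−0.4 ΔM) = 10^6.200 = 1.585×10^6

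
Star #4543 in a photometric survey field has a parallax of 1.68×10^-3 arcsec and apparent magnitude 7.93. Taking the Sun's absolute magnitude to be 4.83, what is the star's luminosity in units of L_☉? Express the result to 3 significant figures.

L/L_☉ ≈ 204

d = 1/p = 1/1.68×10^-3″ = 595.2 pc
M = m − 5 log₁₀ d + 5 = 7.93 − 5·2.7747 + 5 = -0.943
M − M_☉ = -0.943 − 4.83 = -5.773
L/L_☉ = 10^(−0.4 × -5.773) = 203.9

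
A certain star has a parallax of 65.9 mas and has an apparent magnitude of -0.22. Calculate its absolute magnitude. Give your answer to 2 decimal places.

p = 65.9 mas = 0.0659″ → d = 1/p = 15.17 pc
5 log₁₀(d/10 pc) = 5 log₁₀(15.17) − 5 = 0.906
M = m − 5 log₁₀(d/10) = -0.22 − 0.906 = -1.126

M ≈ -1.13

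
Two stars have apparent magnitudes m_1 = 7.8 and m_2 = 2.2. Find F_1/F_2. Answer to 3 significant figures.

F_1/F_2 ≈ 5.75×10^-3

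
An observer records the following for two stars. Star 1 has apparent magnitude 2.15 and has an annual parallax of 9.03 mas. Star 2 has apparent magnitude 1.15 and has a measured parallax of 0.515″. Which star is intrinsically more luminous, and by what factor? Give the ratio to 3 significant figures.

Star 1: p = 9.03 mas = 9.03×10^-3″ → d = 1/p = 110.7 pc
Star 1: M = m − 5 log₁₀ d + 5 = 2.15 − 5·2.0443 + 5 = -3.072
Star 2: d = 1/p = 1/0.515″ = 1.942 pc
Star 2: M = m − 5 log₁₀ d + 5 = 1.15 − 5·0.2882 + 5 = 4.709
ΔM = M_1 − M_2 = -3.072 − (4.709) = -7.781; smaller M is more luminous → Star 1.
L ratio = 10^(0.4 |ΔM|) = 10^3.112 = 1295

Star 1 is more luminous, by a factor of 1290.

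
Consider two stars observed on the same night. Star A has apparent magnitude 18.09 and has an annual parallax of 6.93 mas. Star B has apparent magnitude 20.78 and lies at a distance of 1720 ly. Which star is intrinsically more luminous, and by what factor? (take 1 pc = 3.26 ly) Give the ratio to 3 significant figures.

Star B is more luminous, by a factor of 1.12.

Star A: p = 6.93 mas = 6.93×10^-3″ → d = 1/p = 144.3 pc
Star A: M = m − 5 log₁₀ d + 5 = 18.09 − 5·2.1593 + 5 = 12.294
Star B: d = 1720 ly / 3.26 = 527.6 pc
Star B: M = m − 5 log₁₀ d + 5 = 20.78 − 5·2.7223 + 5 = 12.168
ΔM = M_A − M_B = 12.294 − (12.168) = 0.125; smaller M is more luminous → Star B.
L ratio = 10^(0.4 |ΔM|) = 10^0.050 = 1.122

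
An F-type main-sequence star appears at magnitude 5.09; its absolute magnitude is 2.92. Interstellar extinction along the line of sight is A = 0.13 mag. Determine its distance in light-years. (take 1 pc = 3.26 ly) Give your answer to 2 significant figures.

d ≈ 83 ly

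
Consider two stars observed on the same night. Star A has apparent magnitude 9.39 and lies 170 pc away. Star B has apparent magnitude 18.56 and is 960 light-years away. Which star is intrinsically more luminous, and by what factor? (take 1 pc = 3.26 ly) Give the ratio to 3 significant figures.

Star A is more luminous, by a factor of 1550.

Star A: M = m − 5 log₁₀ d + 5 = 9.39 − 5·2.2304 + 5 = 3.238
Star B: d = 960 ly / 3.26 = 294.5 pc
Star B: M = m − 5 log₁₀ d + 5 = 18.56 − 5·2.4691 + 5 = 11.215
ΔM = M_A − M_B = 3.238 − (11.215) = -7.977; smaller M is more luminous → Star A.
L ratio = 10^(0.4 |ΔM|) = 10^3.191 = 1552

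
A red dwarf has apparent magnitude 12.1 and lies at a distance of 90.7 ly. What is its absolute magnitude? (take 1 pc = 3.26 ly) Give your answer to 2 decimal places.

M ≈ 9.88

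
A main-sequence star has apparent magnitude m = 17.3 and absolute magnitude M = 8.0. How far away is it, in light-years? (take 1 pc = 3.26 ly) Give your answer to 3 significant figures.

Distance modulus: m − M = 17.3 − (8.0) = 9.300
m − M = 5 log₁₀ d − 5
log₁₀ d = (m − M)/5 + 1 = 2.8600
d = 10^2.8600 = 724.4 pc
= 2362 ly

d ≈ 2360 ly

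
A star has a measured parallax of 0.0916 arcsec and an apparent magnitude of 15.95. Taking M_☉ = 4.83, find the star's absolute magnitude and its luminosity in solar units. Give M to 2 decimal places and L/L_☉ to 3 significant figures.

M ≈ 15.76; L/L_☉ ≈ 4.25×10^-5

d = 1/p = 1/0.0916″ = 10.92 pc
M = m − 5 log₁₀ d + 5 = 15.95 − 5·1.0381 + 5 = 15.759
M − M_☉ = 15.759 − 4.83 = 10.929
L/L_☉ = 10^(−0.4 × 10.929) = 4.248×10^-5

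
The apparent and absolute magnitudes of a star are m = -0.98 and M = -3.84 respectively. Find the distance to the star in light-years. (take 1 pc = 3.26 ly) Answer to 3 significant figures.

Distance modulus: m − M = -0.98 − (-3.84) = 2.860
m − M = 5 log₁₀ d − 5
log₁₀ d = (m − M)/5 + 1 = 1.5720
d = 10^1.5720 = 37.33 pc
= 121.7 ly

d ≈ 122 ly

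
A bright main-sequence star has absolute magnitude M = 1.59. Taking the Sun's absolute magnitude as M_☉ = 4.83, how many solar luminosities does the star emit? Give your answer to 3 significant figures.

M − M_☉ = 1.59 − 4.83 = -3.240
L/L_☉ = 10^(−0.4 (M − M_☉)) = 10^1.296 = 19.77

L/L_☉ ≈ 19.8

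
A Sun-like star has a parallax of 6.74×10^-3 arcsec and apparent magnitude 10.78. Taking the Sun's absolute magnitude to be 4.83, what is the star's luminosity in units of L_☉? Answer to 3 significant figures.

d = 1/p = 1/6.74×10^-3″ = 148.4 pc
M = m − 5 log₁₀ d + 5 = 10.78 − 5·2.1713 + 5 = 4.923
M − M_☉ = 4.923 − 4.83 = 0.093
L/L_☉ = 10^(−0.4 × 0.093) = 0.9177

L/L_☉ ≈ 0.918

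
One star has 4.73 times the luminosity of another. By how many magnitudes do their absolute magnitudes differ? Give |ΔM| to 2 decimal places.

Pogson: ΔM = −2.5 log₁₀(ratio) = −2.5 log₁₀(4.73) = −2.5 × 0.6749 = -1.687

|ΔM| ≈ 1.69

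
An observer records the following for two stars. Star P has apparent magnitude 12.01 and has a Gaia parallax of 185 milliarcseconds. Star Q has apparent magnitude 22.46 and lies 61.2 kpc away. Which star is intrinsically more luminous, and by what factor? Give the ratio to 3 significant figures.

Star Q is more luminous, by a factor of 8470.

Star P: p = 185 mas = 0.185″ → d = 1/p = 5.405 pc
Star P: M = m − 5 log₁₀ d + 5 = 12.01 − 5·0.7328 + 5 = 13.346
Star Q: d = 61.2 kpc = 61200 pc
Star Q: M = m − 5 log₁₀ d + 5 = 22.46 − 5·4.7868 + 5 = 3.526
ΔM = M_P − M_Q = 13.346 − (3.526) = 9.820; smaller M is more luminous → Star Q.
L ratio = 10^(0.4 |ΔM|) = 10^3.928 = 8469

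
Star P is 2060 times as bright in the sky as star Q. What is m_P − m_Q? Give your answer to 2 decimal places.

m_P − m_Q ≈ -8.28

Pogson: Δm = −2.5 log₁₀(ratio) = −2.5 log₁₀(2060) = −2.5 × 3.3139 = -8.285
Star P is brighter, so it has the smaller magnitude: the difference is negative.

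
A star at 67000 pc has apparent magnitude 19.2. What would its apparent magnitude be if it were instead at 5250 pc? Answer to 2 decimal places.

m ≈ 13.67

Flux ∝ 1/d², so Δm = 5 log₁₀(d₂/d₁) = 5 log₁₀(5250/67000) = -5.530
m₂ = m₁ + Δm = 19.2 + (-5.530) = 13.670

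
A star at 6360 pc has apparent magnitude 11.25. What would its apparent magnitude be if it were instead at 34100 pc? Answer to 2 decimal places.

m ≈ 14.90

Flux ∝ 1/d², so Δm = 5 log₁₀(d₂/d₁) = 5 log₁₀(34100/6360) = 3.646
m₂ = m₁ + Δm = 11.25 + (3.646) = 14.896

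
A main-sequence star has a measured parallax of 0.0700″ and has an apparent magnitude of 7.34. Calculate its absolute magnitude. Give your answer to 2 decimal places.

M ≈ 6.57

d = 1/p = 1/0.0700″ = 14.29 pc
5 log₁₀(d/10 pc) = 5 log₁₀(14.29) − 5 = 0.775
M = m − 5 log₁₀(d/10) = 7.34 − 0.775 = 6.565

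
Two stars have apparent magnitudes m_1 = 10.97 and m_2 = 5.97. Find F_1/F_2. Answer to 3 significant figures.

Δm = 10.97 − (5.97) = 5.00
Flux ratio = 10^(−0.4 Δm) = 10^(−0.4 × 5.00) = 10^-2.000 = 0.01000

F_1/F_2 ≈ 0.0100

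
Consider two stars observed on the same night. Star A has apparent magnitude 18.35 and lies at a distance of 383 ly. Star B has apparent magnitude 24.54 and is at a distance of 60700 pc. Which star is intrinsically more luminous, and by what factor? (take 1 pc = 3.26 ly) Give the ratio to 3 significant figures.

Star B is more luminous, by a factor of 892.

Star A: d = 383 ly / 3.26 = 117.5 pc
Star A: M = m − 5 log₁₀ d + 5 = 18.35 − 5·2.0700 + 5 = 13.000
Star B: M = m − 5 log₁₀ d + 5 = 24.54 − 5·4.7832 + 5 = 5.624
ΔM = M_A − M_B = 13.000 − (5.624) = 7.376; smaller M is more luminous → Star B.
L ratio = 10^(0.4 |ΔM|) = 10^2.950 = 892.1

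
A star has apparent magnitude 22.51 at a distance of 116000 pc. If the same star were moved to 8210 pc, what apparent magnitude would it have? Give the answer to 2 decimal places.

Flux ∝ 1/d², so Δm = 5 log₁₀(d₂/d₁) = 5 log₁₀(8210/116000) = -5.751
m₂ = m₁ + Δm = 22.51 + (-5.751) = 16.759

m ≈ 16.76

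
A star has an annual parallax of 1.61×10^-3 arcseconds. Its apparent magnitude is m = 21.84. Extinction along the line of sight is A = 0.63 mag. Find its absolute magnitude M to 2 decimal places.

M ≈ 12.24

d = 1/p = 1/1.61×10^-3″ = 621.1 pc
5 log₁₀(d/10 pc) = 5 log₁₀(621.1) − 5 = 8.966
M = m − 5 log₁₀(d/10) − A = 21.84 − 8.966 − 0.63 = 12.244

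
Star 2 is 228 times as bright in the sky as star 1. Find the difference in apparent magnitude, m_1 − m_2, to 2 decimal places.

Pogson: Δm = −2.5 log₁₀(ratio) = −2.5 log₁₀(228) = −2.5 × 2.3579 = -5.895
Star 2 is brighter so has the smaller magnitude: m_1 − m_2 is positive.

m_1 − m_2 ≈ 5.89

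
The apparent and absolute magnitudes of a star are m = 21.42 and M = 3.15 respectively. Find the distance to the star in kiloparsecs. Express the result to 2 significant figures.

μ = m − M = 18.270
m − M = 5 log₁₀ d − 5
log₁₀ d = (m − M)/5 + 1 = 4.6540
d = 10^4.6540 = 45080 pc
= 45.08 kpc

d ≈ 45 kpc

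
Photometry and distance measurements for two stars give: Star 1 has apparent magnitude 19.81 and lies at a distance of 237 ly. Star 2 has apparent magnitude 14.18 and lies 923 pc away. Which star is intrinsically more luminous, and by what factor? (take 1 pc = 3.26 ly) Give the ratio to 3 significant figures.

Star 2 is more luminous, by a factor of 28800.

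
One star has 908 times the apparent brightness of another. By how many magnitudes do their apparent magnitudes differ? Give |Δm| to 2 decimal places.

Pogson: Δm = −2.5 log₁₀(ratio) = −2.5 log₁₀(908) = −2.5 × 2.9581 = -7.395

|Δm| ≈ 7.40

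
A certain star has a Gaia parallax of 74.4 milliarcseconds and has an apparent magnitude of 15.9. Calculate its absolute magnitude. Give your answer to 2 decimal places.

M ≈ 15.26

p = 74.4 mas = 0.0744″ → d = 1/p = 13.44 pc
5 log₁₀(d/10 pc) = 5 log₁₀(13.44) − 5 = 0.642
M = m − 5 log₁₀(d/10) = 15.9 − 0.642 = 15.258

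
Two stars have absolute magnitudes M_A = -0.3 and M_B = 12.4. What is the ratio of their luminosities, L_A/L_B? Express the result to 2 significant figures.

L_A/L_B ≈ 120000

ΔM = M_A − M_B = -12.7
L_A/L_B = 10^(−0.4 ΔM) = 10^5.080 = 120200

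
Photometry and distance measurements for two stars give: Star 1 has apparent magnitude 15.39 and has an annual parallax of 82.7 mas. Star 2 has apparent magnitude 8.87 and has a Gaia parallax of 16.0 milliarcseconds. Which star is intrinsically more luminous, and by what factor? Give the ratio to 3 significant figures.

Star 1: p = 82.7 mas = 0.0827″ → d = 1/p = 12.09 pc
Star 1: M = m − 5 log₁₀ d + 5 = 15.39 − 5·1.0825 + 5 = 14.978
Star 2: p = 16.0 mas = 0.0160″ → d = 1/p = 62.50 pc
Star 2: M = m − 5 log₁₀ d + 5 = 8.87 − 5·1.7959 + 5 = 4.891
ΔM = M_1 − M_2 = 14.978 − (4.891) = 10.087; smaller M is more luminous → Star 2.
L ratio = 10^(0.4 |ΔM|) = 10^4.035 = 10830

Star 2 is more luminous, by a factor of 10800.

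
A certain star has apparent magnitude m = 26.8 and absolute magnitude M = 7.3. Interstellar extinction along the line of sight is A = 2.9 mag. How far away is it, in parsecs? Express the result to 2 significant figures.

d ≈ 21000 pc

m − M = 5 log₁₀(d/10 pc) + A  ⇒  26.8 − (7.3) − 2.9 = 5 log₁₀(d/10)
16.600 = 5 log₁₀(d/10)
log₁₀ d = (m − M − A)/5 + 1 = 4.3200
d = 10^4.3200 = 20890 pc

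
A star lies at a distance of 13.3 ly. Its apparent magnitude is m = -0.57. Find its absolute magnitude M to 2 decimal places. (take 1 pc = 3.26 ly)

d = 13.3 ly / 3.26 = 4.080 pc
5 log₁₀(d/10 pc) = 5 log₁₀(4.080) − 5 = -1.947
M = m − 5 log₁₀(d/10) = -0.57 + 1.947 = 1.377

M ≈ 1.38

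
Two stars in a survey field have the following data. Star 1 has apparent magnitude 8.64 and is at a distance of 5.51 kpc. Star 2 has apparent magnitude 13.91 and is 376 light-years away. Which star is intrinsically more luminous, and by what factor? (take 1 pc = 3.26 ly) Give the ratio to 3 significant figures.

Star 1 is more luminous, by a factor of 293000.

Star 1: d = 5.51 kpc = 5510 pc
Star 1: M = m − 5 log₁₀ d + 5 = 8.64 − 5·3.7412 + 5 = -5.066
Star 2: d = 376 ly / 3.26 = 115.3 pc
Star 2: M = m − 5 log₁₀ d + 5 = 13.91 − 5·2.0620 + 5 = 8.600
ΔM = M_1 − M_2 = -5.066 − (8.600) = -13.666; smaller M is more luminous → Star 1.
L ratio = 10^(0.4 |ΔM|) = 10^5.466 = 292700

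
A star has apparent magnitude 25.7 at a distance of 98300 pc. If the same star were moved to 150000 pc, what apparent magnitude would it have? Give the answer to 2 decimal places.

m ≈ 26.62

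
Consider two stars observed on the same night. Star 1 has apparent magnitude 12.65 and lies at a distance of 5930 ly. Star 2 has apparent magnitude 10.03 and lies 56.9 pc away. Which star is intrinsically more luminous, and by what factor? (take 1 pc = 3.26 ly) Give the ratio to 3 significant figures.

Star 1 is more luminous, by a factor of 91.5.

Star 1: d = 5930 ly / 3.26 = 1819 pc
Star 1: M = m − 5 log₁₀ d + 5 = 12.65 − 5·3.2598 + 5 = 1.351
Star 2: M = m − 5 log₁₀ d + 5 = 10.03 − 5·1.7551 + 5 = 6.254
ΔM = M_1 − M_2 = 1.351 − (6.254) = -4.904; smaller M is more luminous → Star 1.
L ratio = 10^(0.4 |ΔM|) = 10^1.961 = 91.51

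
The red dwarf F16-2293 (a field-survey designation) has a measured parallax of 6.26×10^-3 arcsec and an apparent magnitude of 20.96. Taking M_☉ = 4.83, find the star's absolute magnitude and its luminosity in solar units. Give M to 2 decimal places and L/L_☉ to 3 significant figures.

d = 1/p = 1/6.26×10^-3″ = 159.7 pc
M = m − 5 log₁₀ d + 5 = 20.96 − 5·2.2034 + 5 = 14.943
M − M_☉ = 14.943 − 4.83 = 10.113
L/L_☉ = 10^(−0.4 × 10.113) = 9.013×10^-5

M ≈ 14.94; L/L_☉ ≈ 9.01×10^-5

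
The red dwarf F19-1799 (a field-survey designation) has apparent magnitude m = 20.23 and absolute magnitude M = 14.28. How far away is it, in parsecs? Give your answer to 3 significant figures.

Distance modulus: m − M = 20.23 − (14.28) = 5.950
m − M = 5 log₁₀ d − 5
log₁₀ d = (m − M)/5 + 1 = 2.1900
d = 10^2.1900 = 154.9 pc

d ≈ 155 pc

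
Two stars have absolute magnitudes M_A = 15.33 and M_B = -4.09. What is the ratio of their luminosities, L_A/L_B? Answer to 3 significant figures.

ΔM = M_A − M_B = 19.42
L_A/L_B = 10^(−0.4 ΔM) = 10^-7.768 = 1.706×10^-8

L_A/L_B ≈ 1.71×10^-8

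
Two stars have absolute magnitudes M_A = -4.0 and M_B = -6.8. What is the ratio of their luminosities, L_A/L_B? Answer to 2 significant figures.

ΔM = M_A − M_B = 2.8
L_A/L_B = 10^(−0.4 ΔM) = 10^-1.120 = 0.07586

L_A/L_B ≈ 0.076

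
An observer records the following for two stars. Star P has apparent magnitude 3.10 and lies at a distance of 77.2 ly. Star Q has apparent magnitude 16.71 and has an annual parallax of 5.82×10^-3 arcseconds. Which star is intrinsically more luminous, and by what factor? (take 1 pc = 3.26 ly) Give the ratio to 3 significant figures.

Star P is more luminous, by a factor of 5280.

Star P: d = 77.2 ly / 3.26 = 23.68 pc
Star P: M = m − 5 log₁₀ d + 5 = 3.10 − 5·1.3744 + 5 = 1.228
Star Q: d = 1/p = 1/5.82×10^-3″ = 171.8 pc
Star Q: M = m − 5 log₁₀ d + 5 = 16.71 − 5·2.2351 + 5 = 10.535
ΔM = M_P − M_Q = 1.228 − (10.535) = -9.307; smaller M is more luminous → Star P.
L ratio = 10^(0.4 |ΔM|) = 10^3.723 = 5280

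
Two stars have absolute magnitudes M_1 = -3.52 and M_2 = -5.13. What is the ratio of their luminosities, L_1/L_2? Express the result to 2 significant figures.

L_1/L_2 ≈ 0.23

ΔM = M_1 − M_2 = 1.61
L_1/L_2 = 10^(−0.4 ΔM) = 10^-0.644 = 0.2270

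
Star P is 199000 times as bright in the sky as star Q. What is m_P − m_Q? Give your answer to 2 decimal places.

m_P − m_Q ≈ -13.25

Pogson: Δm = −2.5 log₁₀(ratio) = −2.5 log₁₀(199000) = −2.5 × 5.2989 = -13.247
Star P is brighter, so it has the smaller magnitude: the difference is negative.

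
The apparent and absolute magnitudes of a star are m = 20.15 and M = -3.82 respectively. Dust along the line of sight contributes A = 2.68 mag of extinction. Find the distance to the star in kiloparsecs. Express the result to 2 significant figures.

d ≈ 180 kpc

m − M = 5 log₁₀(d/10 pc) + A  ⇒  20.15 − (-3.82) − 2.68 = 5 log₁₀(d/10)
21.290 = 5 log₁₀(d/10)
log₁₀ d = (m − M − A)/5 + 1 = 5.2580
d = 10^5.2580 = 181100 pc
= 181.1 kpc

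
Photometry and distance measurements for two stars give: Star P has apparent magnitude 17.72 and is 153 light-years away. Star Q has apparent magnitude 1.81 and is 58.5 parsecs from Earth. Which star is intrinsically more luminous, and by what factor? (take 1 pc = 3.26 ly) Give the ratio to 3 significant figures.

Star Q is more luminous, by a factor of 3.59×10^6.

Star P: d = 153 ly / 3.26 = 46.93 pc
Star P: M = m − 5 log₁₀ d + 5 = 17.72 − 5·1.6715 + 5 = 14.363
Star Q: M = m − 5 log₁₀ d + 5 = 1.81 − 5·1.7672 + 5 = -2.026
ΔM = M_P − M_Q = 14.363 − (-2.026) = 16.388; smaller M is more luminous → Star Q.
L ratio = 10^(0.4 |ΔM|) = 10^6.555 = 3.592×10^6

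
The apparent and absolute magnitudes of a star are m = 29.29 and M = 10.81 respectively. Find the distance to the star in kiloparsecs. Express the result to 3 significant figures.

d ≈ 49.7 kpc

μ = m − M = 18.480
m − M = 5 log₁₀ d − 5
log₁₀ d = (m − M)/5 + 1 = 4.6960
d = 10^4.6960 = 49660 pc
= 49.66 kpc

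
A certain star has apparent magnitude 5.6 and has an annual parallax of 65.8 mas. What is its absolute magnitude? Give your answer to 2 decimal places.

M ≈ 4.69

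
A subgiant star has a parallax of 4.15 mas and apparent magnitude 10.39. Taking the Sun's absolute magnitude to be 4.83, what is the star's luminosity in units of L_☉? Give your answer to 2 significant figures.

L/L_☉ ≈ 3.5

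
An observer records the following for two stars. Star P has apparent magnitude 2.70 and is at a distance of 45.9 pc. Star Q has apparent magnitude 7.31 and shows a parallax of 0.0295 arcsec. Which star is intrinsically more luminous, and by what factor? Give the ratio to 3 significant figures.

Star P: M = m − 5 log₁₀ d + 5 = 2.70 − 5·1.6618 + 5 = -0.609
Star Q: d = 1/p = 1/0.0295″ = 33.90 pc
Star Q: M = m − 5 log₁₀ d + 5 = 7.31 − 5·1.5302 + 5 = 4.659
ΔM = M_P − M_Q = -0.609 − (4.659) = -5.268; smaller M is more luminous → Star P.
L ratio = 10^(0.4 |ΔM|) = 10^2.107 = 128.0

Star P is more luminous, by a factor of 128.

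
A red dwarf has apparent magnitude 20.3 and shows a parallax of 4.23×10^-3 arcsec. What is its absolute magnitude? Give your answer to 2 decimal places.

M ≈ 13.43

d = 1/p = 1/4.23×10^-3″ = 236.4 pc
5 log₁₀(d/10 pc) = 5 log₁₀(236.4) − 5 = 6.868
M = m − 5 log₁₀(d/10) = 20.3 − 6.868 = 13.432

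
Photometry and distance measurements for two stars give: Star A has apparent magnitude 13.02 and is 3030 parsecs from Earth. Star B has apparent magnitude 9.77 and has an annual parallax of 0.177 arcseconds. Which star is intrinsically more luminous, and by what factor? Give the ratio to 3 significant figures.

Star A: M = m − 5 log₁₀ d + 5 = 13.02 − 5·3.4814 + 5 = 0.613
Star B: d = 1/p = 1/0.177″ = 5.650 pc
Star B: M = m − 5 log₁₀ d + 5 = 9.77 − 5·0.7520 + 5 = 11.010
ΔM = M_A − M_B = 0.613 − (11.010) = -10.397; smaller M is more luminous → Star A.
L ratio = 10^(0.4 |ΔM|) = 10^4.159 = 14420

Star A is more luminous, by a factor of 14400.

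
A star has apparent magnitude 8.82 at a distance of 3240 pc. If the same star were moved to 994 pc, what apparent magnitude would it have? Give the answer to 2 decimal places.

Flux ∝ 1/d², so Δm = 5 log₁₀(d₂/d₁) = 5 log₁₀(994/3240) = -2.566
m₂ = m₁ + Δm = 8.82 + (-2.566) = 6.254

m ≈ 6.25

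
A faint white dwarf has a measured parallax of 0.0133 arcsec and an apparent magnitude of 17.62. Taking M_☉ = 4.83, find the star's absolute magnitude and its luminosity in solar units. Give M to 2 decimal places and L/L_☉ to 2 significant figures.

M ≈ 13.24; L/L_☉ ≈ 4.3×10^-4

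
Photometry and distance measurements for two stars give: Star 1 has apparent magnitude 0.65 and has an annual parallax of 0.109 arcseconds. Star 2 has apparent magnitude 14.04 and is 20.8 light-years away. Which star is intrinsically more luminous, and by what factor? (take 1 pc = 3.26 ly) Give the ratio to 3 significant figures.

Star 1: d = 1/p = 1/0.109″ = 9.174 pc
Star 1: M = m − 5 log₁₀ d + 5 = 0.65 − 5·0.9626 + 5 = 0.837
Star 2: d = 20.8 ly / 3.26 = 6.380 pc
Star 2: M = m − 5 log₁₀ d + 5 = 14.04 − 5·0.8048 + 5 = 15.016
ΔM = M_1 − M_2 = 0.837 − (15.016) = -14.179; smaller M is more luminous → Star 1.
L ratio = 10^(0.4 |ΔM|) = 10^5.671 = 469300

Star 1 is more luminous, by a factor of 469000.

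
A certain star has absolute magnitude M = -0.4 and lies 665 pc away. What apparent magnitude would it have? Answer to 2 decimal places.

m ≈ 8.71

m = M + 5 log₁₀ d − 5 = -0.4 + 5·2.8228 − 5 = 8.714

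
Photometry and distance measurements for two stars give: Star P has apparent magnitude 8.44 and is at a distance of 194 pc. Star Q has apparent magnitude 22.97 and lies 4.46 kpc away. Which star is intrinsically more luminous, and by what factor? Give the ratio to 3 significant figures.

Star P is more luminous, by a factor of 1230.

Star P: M = m − 5 log₁₀ d + 5 = 8.44 − 5·2.2878 + 5 = 2.001
Star Q: d = 4.46 kpc = 4460 pc
Star Q: M = m − 5 log₁₀ d + 5 = 22.97 − 5·3.6493 + 5 = 9.723
ΔM = M_P − M_Q = 2.001 − (9.723) = -7.722; smaller M is more luminous → Star P.
L ratio = 10^(0.4 |ΔM|) = 10^3.089 = 1227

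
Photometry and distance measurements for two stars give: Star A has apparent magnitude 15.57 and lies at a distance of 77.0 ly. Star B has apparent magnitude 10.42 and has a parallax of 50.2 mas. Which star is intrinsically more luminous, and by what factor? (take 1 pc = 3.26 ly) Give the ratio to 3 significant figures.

Star A: d = 77.0 ly / 3.26 = 23.62 pc
Star A: M = m − 5 log₁₀ d + 5 = 15.57 − 5·1.3733 + 5 = 13.704
Star B: p = 50.2 mas = 0.0502″ → d = 1/p = 19.92 pc
Star B: M = m − 5 log₁₀ d + 5 = 10.42 − 5·1.2993 + 5 = 8.924
ΔM = M_A − M_B = 13.704 − (8.924) = 4.780; smaller M is more luminous → Star B.
L ratio = 10^(0.4 |ΔM|) = 10^1.912 = 81.67

Star B is more luminous, by a factor of 81.7.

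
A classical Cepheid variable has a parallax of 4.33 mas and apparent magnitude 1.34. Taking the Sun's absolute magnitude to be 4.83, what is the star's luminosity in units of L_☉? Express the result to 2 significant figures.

d = 1/p = 1000/4.33 mas = 230.9 pc
M = m − 5 log₁₀ d + 5 = 1.34 − 5·2.3635 + 5 = -5.478
M − M_☉ = -5.478 − 4.83 = -10.308
L/L_☉ = 10^(−0.4 × -10.308) = 13270

L/L_☉ ≈ 13000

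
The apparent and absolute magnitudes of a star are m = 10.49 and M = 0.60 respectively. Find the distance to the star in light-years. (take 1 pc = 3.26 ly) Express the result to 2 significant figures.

d ≈ 3100 ly

μ = m − M = 9.890
m − M = 5 log₁₀ d − 5
log₁₀ d = (m − M)/5 + 1 = 2.9780
d = 10^2.9780 = 950.6 pc
= 3099 ly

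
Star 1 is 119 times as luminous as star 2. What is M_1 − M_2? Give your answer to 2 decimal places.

Pogson: ΔM = −2.5 log₁₀(ratio) = −2.5 log₁₀(119) = −2.5 × 2.0755 = -5.189
Star 1 is brighter, so it has the smaller magnitude: the difference is negative.

M_1 − M_2 ≈ -5.19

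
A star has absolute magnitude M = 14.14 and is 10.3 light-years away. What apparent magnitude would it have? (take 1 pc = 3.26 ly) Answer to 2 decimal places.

m ≈ 11.64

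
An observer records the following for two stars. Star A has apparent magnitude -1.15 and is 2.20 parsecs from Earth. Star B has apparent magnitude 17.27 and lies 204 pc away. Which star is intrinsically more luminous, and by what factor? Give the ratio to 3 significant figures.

Star A: M = m − 5 log₁₀ d + 5 = -1.15 − 5·0.3424 + 5 = 2.138
Star B: M = m − 5 log₁₀ d + 5 = 17.27 − 5·2.3096 + 5 = 10.722
ΔM = M_A − M_B = 2.138 − (10.722) = -8.584; smaller M is more luminous → Star A.
L ratio = 10^(0.4 |ΔM|) = 10^3.434 = 2714

Star A is more luminous, by a factor of 2710.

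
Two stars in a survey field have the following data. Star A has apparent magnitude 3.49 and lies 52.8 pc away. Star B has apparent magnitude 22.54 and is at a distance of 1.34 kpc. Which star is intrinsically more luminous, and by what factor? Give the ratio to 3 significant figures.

Star A is more luminous, by a factor of 64700.

Star A: M = m − 5 log₁₀ d + 5 = 3.49 − 5·1.7226 + 5 = -0.123
Star B: d = 1.34 kpc = 1340 pc
Star B: M = m − 5 log₁₀ d + 5 = 22.54 − 5·3.1271 + 5 = 11.904
ΔM = M_A − M_B = -0.123 − (11.904) = -12.028; smaller M is more luminous → Star A.
L ratio = 10^(0.4 |ΔM|) = 10^4.811 = 64720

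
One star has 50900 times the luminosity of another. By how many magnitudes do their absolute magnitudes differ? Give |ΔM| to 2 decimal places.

|ΔM| ≈ 11.77

Pogson: ΔM = −2.5 log₁₀(ratio) = −2.5 log₁₀(50900) = −2.5 × 4.7067 = -11.767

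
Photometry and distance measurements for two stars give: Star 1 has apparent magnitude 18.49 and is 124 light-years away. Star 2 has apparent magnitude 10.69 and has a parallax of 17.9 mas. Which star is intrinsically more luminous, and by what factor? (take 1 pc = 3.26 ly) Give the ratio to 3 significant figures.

Star 2 is more luminous, by a factor of 2840.

Star 1: d = 124 ly / 3.26 = 38.04 pc
Star 1: M = m − 5 log₁₀ d + 5 = 18.49 − 5·1.5802 + 5 = 15.589
Star 2: p = 17.9 mas = 0.0179″ → d = 1/p = 55.87 pc
Star 2: M = m − 5 log₁₀ d + 5 = 10.69 − 5·1.7471 + 5 = 6.954
ΔM = M_1 − M_2 = 15.589 − (6.954) = 8.635; smaller M is more luminous → Star 2.
L ratio = 10^(0.4 |ΔM|) = 10^3.454 = 2844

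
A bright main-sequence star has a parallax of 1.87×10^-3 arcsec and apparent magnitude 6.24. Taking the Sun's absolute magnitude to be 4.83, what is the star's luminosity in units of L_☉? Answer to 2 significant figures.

d = 1/p = 1/1.87×10^-3″ = 534.8 pc
M = m − 5 log₁₀ d + 5 = 6.24 − 5·2.7282 + 5 = -2.401
M − M_☉ = -2.401 − 4.83 = -7.231
L/L_☉ = 10^(−0.4 × -7.231) = 780.4

L/L_☉ ≈ 780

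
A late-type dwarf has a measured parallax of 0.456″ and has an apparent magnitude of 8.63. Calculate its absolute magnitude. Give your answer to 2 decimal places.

d = 1/p = 1/0.456″ = 2.193 pc
5 log₁₀(d/10 pc) = 5 log₁₀(2.193) − 5 = -3.295
M = m − 5 log₁₀(d/10) = 8.63 + 3.295 = 11.925

M ≈ 11.92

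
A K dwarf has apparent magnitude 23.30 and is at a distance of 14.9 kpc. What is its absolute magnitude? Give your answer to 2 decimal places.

M ≈ 7.43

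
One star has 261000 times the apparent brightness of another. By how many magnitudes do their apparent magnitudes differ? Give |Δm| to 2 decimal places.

|Δm| ≈ 13.54

Pogson: Δm = −2.5 log₁₀(ratio) = −2.5 log₁₀(261000) = −2.5 × 5.4166 = -13.542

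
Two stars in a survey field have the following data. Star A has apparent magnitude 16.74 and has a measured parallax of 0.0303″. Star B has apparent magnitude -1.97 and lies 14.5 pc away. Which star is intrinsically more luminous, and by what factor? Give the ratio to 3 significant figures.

Star B is more luminous, by a factor of 5.88×10^6.

Star A: d = 1/p = 1/0.0303″ = 33.00 pc
Star A: M = m − 5 log₁₀ d + 5 = 16.74 − 5·1.5186 + 5 = 14.147
Star B: M = m − 5 log₁₀ d + 5 = -1.97 − 5·1.1614 + 5 = -2.777
ΔM = M_A − M_B = 14.147 − (-2.777) = 16.924; smaller M is more luminous → Star B.
L ratio = 10^(0.4 |ΔM|) = 10^6.770 = 5.883×10^6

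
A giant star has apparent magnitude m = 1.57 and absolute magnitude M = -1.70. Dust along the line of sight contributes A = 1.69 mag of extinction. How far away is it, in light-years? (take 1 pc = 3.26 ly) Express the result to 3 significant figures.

d ≈ 67.5 ly

m − M = 5 log₁₀(d/10 pc) + A  ⇒  1.57 − (-1.70) − 1.69 = 5 log₁₀(d/10)
1.580 = 5 log₁₀(d/10)
log₁₀ d = (m − M − A)/5 + 1 = 1.3160
d = 10^1.3160 = 20.70 pc
= 67.49 ly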